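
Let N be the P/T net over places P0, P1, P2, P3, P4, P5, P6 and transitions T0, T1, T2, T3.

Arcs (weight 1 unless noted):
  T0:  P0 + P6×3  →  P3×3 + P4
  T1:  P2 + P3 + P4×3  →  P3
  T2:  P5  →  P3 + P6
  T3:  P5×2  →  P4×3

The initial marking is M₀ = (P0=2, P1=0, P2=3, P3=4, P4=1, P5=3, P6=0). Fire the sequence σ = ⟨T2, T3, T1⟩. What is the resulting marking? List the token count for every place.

(P0=2, P1=0, P2=2, P3=5, P4=1, P5=0, P6=1)

step 1: fire T2:  (P0=2, P1=0, P2=3, P3=4, P4=1, P5=3, P6=0) → (P0=2, P1=0, P2=3, P3=5, P4=1, P5=2, P6=1)
step 2: fire T3:  (P0=2, P1=0, P2=3, P3=5, P4=1, P5=2, P6=1) → (P0=2, P1=0, P2=3, P3=5, P4=4, P5=0, P6=1)
step 3: fire T1:  (P0=2, P1=0, P2=3, P3=5, P4=4, P5=0, P6=1) → (P0=2, P1=0, P2=2, P3=5, P4=1, P5=0, P6=1)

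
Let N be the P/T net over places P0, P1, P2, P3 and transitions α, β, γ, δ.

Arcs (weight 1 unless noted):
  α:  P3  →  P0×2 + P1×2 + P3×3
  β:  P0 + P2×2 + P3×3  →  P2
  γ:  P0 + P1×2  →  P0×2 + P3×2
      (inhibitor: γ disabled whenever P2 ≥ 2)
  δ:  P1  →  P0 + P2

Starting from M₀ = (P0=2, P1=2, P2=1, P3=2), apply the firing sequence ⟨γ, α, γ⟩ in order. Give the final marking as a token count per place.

(P0=6, P1=0, P2=1, P3=8)

step 1: fire γ:  (P0=2, P1=2, P2=1, P3=2) → (P0=3, P1=0, P2=1, P3=4)
step 2: fire α:  (P0=3, P1=0, P2=1, P3=4) → (P0=5, P1=2, P2=1, P3=6)
step 3: fire γ:  (P0=5, P1=2, P2=1, P3=6) → (P0=6, P1=0, P2=1, P3=8)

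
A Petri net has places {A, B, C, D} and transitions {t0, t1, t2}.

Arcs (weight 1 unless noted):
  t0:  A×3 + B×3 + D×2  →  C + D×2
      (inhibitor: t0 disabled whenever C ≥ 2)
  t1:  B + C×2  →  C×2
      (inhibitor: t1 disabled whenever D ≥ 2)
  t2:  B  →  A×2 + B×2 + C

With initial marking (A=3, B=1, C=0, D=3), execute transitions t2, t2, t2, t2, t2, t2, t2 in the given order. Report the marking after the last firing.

(A=17, B=8, C=7, D=3)

step 1: fire t2:  (A=3, B=1, C=0, D=3) → (A=5, B=2, C=1, D=3)
step 2: fire t2:  (A=5, B=2, C=1, D=3) → (A=7, B=3, C=2, D=3)
step 3: fire t2:  (A=7, B=3, C=2, D=3) → (A=9, B=4, C=3, D=3)
step 4: fire t2:  (A=9, B=4, C=3, D=3) → (A=11, B=5, C=4, D=3)
step 5: fire t2:  (A=11, B=5, C=4, D=3) → (A=13, B=6, C=5, D=3)
step 6: fire t2:  (A=13, B=6, C=5, D=3) → (A=15, B=7, C=6, D=3)
step 7: fire t2:  (A=15, B=7, C=6, D=3) → (A=17, B=8, C=7, D=3)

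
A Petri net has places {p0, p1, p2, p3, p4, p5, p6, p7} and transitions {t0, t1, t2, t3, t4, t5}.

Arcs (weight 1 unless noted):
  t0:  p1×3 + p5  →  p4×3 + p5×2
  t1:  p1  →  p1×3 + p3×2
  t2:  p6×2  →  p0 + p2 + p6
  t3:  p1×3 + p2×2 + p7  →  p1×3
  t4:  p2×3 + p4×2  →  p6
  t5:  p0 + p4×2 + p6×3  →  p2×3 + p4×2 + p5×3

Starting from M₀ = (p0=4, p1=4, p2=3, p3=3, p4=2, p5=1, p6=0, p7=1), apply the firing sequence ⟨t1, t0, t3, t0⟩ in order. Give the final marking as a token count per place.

step 1: fire t1:  (p0=4, p1=4, p2=3, p3=3, p4=2, p5=1, p6=0, p7=1) → (p0=4, p1=6, p2=3, p3=5, p4=2, p5=1, p6=0, p7=1)
step 2: fire t0:  (p0=4, p1=6, p2=3, p3=5, p4=2, p5=1, p6=0, p7=1) → (p0=4, p1=3, p2=3, p3=5, p4=5, p5=2, p6=0, p7=1)
step 3: fire t3:  (p0=4, p1=3, p2=3, p3=5, p4=5, p5=2, p6=0, p7=1) → (p0=4, p1=3, p2=1, p3=5, p4=5, p5=2, p6=0, p7=0)
step 4: fire t0:  (p0=4, p1=3, p2=1, p3=5, p4=5, p5=2, p6=0, p7=0) → (p0=4, p1=0, p2=1, p3=5, p4=8, p5=3, p6=0, p7=0)

(p0=4, p1=0, p2=1, p3=5, p4=8, p5=3, p6=0, p7=0)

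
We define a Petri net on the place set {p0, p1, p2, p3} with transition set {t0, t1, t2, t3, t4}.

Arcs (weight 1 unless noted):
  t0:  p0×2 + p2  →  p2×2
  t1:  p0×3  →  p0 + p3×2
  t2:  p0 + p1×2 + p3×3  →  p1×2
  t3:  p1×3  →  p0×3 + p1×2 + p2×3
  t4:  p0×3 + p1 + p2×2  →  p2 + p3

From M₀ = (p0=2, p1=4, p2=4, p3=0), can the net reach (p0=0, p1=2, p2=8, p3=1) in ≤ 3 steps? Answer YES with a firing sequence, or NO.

depth 0: 1 marking
depth 1: 3 markings reached so far
depth 2: 7 markings reached so far
depth 3: 15 markings reached so far
target is not among the 15 markings reachable within 3 steps

NO — not reachable within 3 firings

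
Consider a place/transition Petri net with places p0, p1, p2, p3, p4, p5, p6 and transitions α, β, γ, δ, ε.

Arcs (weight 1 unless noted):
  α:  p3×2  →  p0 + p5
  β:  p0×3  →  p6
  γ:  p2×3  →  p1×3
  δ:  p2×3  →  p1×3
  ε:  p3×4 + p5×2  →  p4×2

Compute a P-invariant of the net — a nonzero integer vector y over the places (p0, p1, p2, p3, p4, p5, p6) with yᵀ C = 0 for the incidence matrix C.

Incidence matrix C (rows=places, cols=transitions):
        α    β    γ    δ    ε
   p0   1   -3    0    0    0
   p1   0    0    3    3    0
   p2   0    0   -3   -3    0
   p3  -2    0    0    0   -4
   p4   0    0    0    0    2
   p5   1    0    0    0   -2
   p6   0    1    0    0    0

Candidate y = [0, 1, 1, 0, 0, 0, 0]; check y·C column-wise:
  col α: 0·1 + 1·0 + 1·0 + 0·-2 + 0·1 = 0
  col β: 0·-3 + 1·0 + 1·0 + 0·1 = 0
  col γ: 1·3 + 1·-3 = 0
  col δ: 1·3 + 1·-3 = 0
  col ε: 1·0 + 1·0 + 0·-4 + 0·2 + 0·-2 = 0

y = (p0:0, p1:1, p2:1, p3:0, p4:0, p5:0, p6:0)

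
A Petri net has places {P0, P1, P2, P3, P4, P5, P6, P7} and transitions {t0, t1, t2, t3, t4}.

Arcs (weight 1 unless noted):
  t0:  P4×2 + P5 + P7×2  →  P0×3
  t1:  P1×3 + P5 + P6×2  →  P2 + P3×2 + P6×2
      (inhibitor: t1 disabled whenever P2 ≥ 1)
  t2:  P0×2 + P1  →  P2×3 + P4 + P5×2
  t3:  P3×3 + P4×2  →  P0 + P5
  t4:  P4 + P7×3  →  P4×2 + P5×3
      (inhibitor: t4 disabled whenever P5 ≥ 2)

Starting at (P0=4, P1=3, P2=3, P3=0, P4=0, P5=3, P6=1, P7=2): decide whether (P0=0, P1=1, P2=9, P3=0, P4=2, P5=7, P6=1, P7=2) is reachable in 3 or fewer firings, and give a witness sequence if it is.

step 1: fire t2:  (P0=4, P1=3, P2=3, P3=0, P4=0, P5=3, P6=1, P7=2) → (P0=2, P1=2, P2=6, P3=0, P4=1, P5=5, P6=1, P7=2)
step 2: fire t2:  (P0=2, P1=2, P2=6, P3=0, P4=1, P5=5, P6=1, P7=2) → (P0=0, P1=1, P2=9, P3=0, P4=2, P5=7, P6=1, P7=2)

YES — reachable via ⟨t2, t2⟩ (2 firings)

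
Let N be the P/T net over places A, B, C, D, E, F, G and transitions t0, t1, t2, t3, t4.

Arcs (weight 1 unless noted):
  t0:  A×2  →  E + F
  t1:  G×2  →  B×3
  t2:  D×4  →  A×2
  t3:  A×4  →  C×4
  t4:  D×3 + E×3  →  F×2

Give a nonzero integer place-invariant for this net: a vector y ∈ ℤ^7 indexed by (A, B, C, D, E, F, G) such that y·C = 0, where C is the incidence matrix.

y = (A:2, B:0, C:2, D:1, E:1, F:3, G:0)

Incidence matrix C (rows=places, cols=transitions):
       t0   t1   t2   t3   t4
    A  -2    0    2   -4    0
    B   0    3    0    0    0
    C   0    0    0    4    0
    D   0    0   -4    0   -3
    E   1    0    0    0   -3
    F   1    0    0    0    2
    G   0   -2    0    0    0

Candidate y = [2, 0, 2, 1, 1, 3, 0]; check y·C column-wise:
  col t0: 2·-2 + 2·0 + 1·0 + 1·1 + 3·1 = 0
  col t1: 2·0 + 0·3 + 2·0 + 1·0 + 1·0 + 3·0 + 0·-2 = 0
  col t2: 2·2 + 2·0 + 1·-4 + 1·0 + 3·0 = 0
  col t3: 2·-4 + 2·4 + 1·0 + 1·0 + 3·0 = 0
  col t4: 2·0 + 2·0 + 1·-3 + 1·-3 + 3·2 = 0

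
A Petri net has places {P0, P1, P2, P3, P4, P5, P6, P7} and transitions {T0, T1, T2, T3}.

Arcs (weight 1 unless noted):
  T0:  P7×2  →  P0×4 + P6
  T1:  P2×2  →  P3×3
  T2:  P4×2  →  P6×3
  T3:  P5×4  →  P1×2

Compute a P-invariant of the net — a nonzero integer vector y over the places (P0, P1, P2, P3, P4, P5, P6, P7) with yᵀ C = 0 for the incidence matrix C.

Incidence matrix C (rows=places, cols=transitions):
       T0   T1   T2   T3
   P0   4    0    0    0
   P1   0    0    0    2
   P2   0   -2    0    0
   P3   0    3    0    0
   P4   0    0   -2    0
   P5   0    0    0   -4
   P6   1    0    3    0
   P7  -2    0    0    0

Candidate y = [0, 0, 3, 2, 0, 0, 0, 0]; check y·C column-wise:
  col T0: 0·4 + 3·0 + 2·0 + 0·1 + 0·-2 = 0
  col T1: 3·-2 + 2·3 = 0
  col T2: 3·0 + 2·0 + 0·-2 + 0·3 = 0
  col T3: 0·2 + 3·0 + 2·0 + 0·-4 = 0

y = (P0:0, P1:0, P2:3, P3:2, P4:0, P5:0, P6:0, P7:0)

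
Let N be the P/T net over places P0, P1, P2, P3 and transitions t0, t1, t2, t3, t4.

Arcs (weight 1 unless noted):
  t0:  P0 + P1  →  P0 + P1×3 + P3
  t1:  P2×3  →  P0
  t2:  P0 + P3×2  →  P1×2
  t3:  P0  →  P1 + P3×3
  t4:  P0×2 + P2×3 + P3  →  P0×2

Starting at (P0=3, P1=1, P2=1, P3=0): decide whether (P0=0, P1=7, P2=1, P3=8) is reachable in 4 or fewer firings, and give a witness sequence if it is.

NO — not reachable within 4 firings

depth 0: 1 marking
depth 1: 3 markings reached so far
depth 2: 7 markings reached so far
depth 3: 14 markings reached so far
depth 4: 22 markings reached so far
target is not among the 22 markings reachable within 4 steps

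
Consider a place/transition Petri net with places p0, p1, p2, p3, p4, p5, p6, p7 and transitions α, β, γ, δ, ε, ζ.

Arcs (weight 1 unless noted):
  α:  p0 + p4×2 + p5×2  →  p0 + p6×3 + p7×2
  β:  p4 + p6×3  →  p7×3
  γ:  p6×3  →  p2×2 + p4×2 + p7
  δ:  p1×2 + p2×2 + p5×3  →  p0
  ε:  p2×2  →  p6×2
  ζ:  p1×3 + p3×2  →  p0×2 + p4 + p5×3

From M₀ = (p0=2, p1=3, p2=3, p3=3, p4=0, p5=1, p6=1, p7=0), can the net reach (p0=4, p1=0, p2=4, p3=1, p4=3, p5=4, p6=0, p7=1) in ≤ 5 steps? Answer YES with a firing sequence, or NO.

depth 0: 1 marking
depth 1: 3 markings reached so far
depth 2: 5 markings reached so far
depth 3: 8 markings reached so far
depth 4: 10 markings reached so far
depth 5: 13 markings reached so far
target is not among the 13 markings reachable within 5 steps

NO — not reachable within 5 firings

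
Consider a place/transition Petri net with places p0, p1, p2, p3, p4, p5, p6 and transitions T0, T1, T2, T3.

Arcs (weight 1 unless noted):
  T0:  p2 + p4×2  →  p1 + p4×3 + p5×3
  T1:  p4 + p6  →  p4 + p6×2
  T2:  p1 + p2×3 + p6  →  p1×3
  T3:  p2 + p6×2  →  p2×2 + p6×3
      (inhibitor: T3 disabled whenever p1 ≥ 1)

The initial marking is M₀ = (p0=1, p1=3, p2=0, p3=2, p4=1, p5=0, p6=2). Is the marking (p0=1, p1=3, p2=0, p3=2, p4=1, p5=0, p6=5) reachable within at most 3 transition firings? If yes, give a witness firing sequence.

step 1: fire T1:  (p0=1, p1=3, p2=0, p3=2, p4=1, p5=0, p6=2) → (p0=1, p1=3, p2=0, p3=2, p4=1, p5=0, p6=3)
step 2: fire T1:  (p0=1, p1=3, p2=0, p3=2, p4=1, p5=0, p6=3) → (p0=1, p1=3, p2=0, p3=2, p4=1, p5=0, p6=4)
step 3: fire T1:  (p0=1, p1=3, p2=0, p3=2, p4=1, p5=0, p6=4) → (p0=1, p1=3, p2=0, p3=2, p4=1, p5=0, p6=5)

YES — reachable via ⟨T1, T1, T1⟩ (3 firings)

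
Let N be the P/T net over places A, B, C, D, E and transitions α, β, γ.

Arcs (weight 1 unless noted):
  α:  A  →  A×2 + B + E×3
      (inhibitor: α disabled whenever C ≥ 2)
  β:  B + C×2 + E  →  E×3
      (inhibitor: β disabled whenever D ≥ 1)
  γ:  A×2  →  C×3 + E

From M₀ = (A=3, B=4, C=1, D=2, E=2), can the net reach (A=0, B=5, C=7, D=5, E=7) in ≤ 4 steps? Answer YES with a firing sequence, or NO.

depth 0: 1 marking
depth 1: 3 markings reached so far
depth 2: 5 markings reached so far
depth 3: 8 markings reached so far
depth 4: 11 markings reached so far
target is not among the 11 markings reachable within 4 steps

NO — not reachable within 4 firings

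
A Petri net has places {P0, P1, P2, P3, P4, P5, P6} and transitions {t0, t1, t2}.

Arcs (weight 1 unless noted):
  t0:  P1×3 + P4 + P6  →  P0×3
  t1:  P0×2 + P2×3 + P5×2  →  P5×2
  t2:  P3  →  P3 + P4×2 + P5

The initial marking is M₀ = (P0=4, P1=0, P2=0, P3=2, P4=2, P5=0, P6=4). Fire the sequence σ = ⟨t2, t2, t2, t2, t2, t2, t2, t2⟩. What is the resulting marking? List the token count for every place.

step 1: fire t2:  (P0=4, P1=0, P2=0, P3=2, P4=2, P5=0, P6=4) → (P0=4, P1=0, P2=0, P3=2, P4=4, P5=1, P6=4)
step 2: fire t2:  (P0=4, P1=0, P2=0, P3=2, P4=4, P5=1, P6=4) → (P0=4, P1=0, P2=0, P3=2, P4=6, P5=2, P6=4)
step 3: fire t2:  (P0=4, P1=0, P2=0, P3=2, P4=6, P5=2, P6=4) → (P0=4, P1=0, P2=0, P3=2, P4=8, P5=3, P6=4)
step 4: fire t2:  (P0=4, P1=0, P2=0, P3=2, P4=8, P5=3, P6=4) → (P0=4, P1=0, P2=0, P3=2, P4=10, P5=4, P6=4)
step 5: fire t2:  (P0=4, P1=0, P2=0, P3=2, P4=10, P5=4, P6=4) → (P0=4, P1=0, P2=0, P3=2, P4=12, P5=5, P6=4)
step 6: fire t2:  (P0=4, P1=0, P2=0, P3=2, P4=12, P5=5, P6=4) → (P0=4, P1=0, P2=0, P3=2, P4=14, P5=6, P6=4)
step 7: fire t2:  (P0=4, P1=0, P2=0, P3=2, P4=14, P5=6, P6=4) → (P0=4, P1=0, P2=0, P3=2, P4=16, P5=7, P6=4)
step 8: fire t2:  (P0=4, P1=0, P2=0, P3=2, P4=16, P5=7, P6=4) → (P0=4, P1=0, P2=0, P3=2, P4=18, P5=8, P6=4)

(P0=4, P1=0, P2=0, P3=2, P4=18, P5=8, P6=4)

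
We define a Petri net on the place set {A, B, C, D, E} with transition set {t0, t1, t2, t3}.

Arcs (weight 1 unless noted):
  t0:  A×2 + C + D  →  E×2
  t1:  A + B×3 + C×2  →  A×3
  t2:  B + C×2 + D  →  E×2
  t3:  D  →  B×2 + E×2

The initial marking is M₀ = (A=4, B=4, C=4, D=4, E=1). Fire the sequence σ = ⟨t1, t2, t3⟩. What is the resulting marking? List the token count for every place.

step 1: fire t1:  (A=4, B=4, C=4, D=4, E=1) → (A=6, B=1, C=2, D=4, E=1)
step 2: fire t2:  (A=6, B=1, C=2, D=4, E=1) → (A=6, B=0, C=0, D=3, E=3)
step 3: fire t3:  (A=6, B=0, C=0, D=3, E=3) → (A=6, B=2, C=0, D=2, E=5)

(A=6, B=2, C=0, D=2, E=5)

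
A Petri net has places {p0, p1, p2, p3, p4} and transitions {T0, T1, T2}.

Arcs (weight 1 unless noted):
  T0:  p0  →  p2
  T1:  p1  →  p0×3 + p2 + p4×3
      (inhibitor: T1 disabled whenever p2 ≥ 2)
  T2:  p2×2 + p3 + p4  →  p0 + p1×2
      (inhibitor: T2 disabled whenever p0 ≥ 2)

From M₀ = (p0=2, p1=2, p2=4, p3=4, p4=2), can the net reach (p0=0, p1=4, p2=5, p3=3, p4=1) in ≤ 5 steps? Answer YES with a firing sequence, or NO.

step 1: fire T0:  (p0=2, p1=2, p2=4, p3=4, p4=2) → (p0=1, p1=2, p2=5, p3=4, p4=2)
step 2: fire T0:  (p0=1, p1=2, p2=5, p3=4, p4=2) → (p0=0, p1=2, p2=6, p3=4, p4=2)
step 3: fire T2:  (p0=0, p1=2, p2=6, p3=4, p4=2) → (p0=1, p1=4, p2=4, p3=3, p4=1)
step 4: fire T0:  (p0=1, p1=4, p2=4, p3=3, p4=1) → (p0=0, p1=4, p2=5, p3=3, p4=1)

YES — reachable via ⟨T0, T0, T2, T0⟩ (4 firings)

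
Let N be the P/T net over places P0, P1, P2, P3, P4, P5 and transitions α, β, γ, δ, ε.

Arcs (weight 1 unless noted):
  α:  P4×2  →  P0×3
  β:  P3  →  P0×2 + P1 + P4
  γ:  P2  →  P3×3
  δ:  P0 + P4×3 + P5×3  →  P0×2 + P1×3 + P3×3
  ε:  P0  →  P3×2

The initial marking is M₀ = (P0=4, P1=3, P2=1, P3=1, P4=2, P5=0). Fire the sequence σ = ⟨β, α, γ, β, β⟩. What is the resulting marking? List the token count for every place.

step 1: fire β:  (P0=4, P1=3, P2=1, P3=1, P4=2, P5=0) → (P0=6, P1=4, P2=1, P3=0, P4=3, P5=0)
step 2: fire α:  (P0=6, P1=4, P2=1, P3=0, P4=3, P5=0) → (P0=9, P1=4, P2=1, P3=0, P4=1, P5=0)
step 3: fire γ:  (P0=9, P1=4, P2=1, P3=0, P4=1, P5=0) → (P0=9, P1=4, P2=0, P3=3, P4=1, P5=0)
step 4: fire β:  (P0=9, P1=4, P2=0, P3=3, P4=1, P5=0) → (P0=11, P1=5, P2=0, P3=2, P4=2, P5=0)
step 5: fire β:  (P0=11, P1=5, P2=0, P3=2, P4=2, P5=0) → (P0=13, P1=6, P2=0, P3=1, P4=3, P5=0)

(P0=13, P1=6, P2=0, P3=1, P4=3, P5=0)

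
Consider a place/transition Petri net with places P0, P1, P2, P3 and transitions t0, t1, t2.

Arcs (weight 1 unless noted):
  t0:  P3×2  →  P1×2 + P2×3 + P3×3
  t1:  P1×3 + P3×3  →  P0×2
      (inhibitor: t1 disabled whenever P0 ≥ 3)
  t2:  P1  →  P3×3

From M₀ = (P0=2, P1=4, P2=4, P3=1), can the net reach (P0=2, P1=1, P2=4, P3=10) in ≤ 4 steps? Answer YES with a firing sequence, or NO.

YES — reachable via ⟨t2, t2, t2⟩ (3 firings)

step 1: fire t2:  (P0=2, P1=4, P2=4, P3=1) → (P0=2, P1=3, P2=4, P3=4)
step 2: fire t2:  (P0=2, P1=3, P2=4, P3=4) → (P0=2, P1=2, P2=4, P3=7)
step 3: fire t2:  (P0=2, P1=2, P2=4, P3=7) → (P0=2, P1=1, P2=4, P3=10)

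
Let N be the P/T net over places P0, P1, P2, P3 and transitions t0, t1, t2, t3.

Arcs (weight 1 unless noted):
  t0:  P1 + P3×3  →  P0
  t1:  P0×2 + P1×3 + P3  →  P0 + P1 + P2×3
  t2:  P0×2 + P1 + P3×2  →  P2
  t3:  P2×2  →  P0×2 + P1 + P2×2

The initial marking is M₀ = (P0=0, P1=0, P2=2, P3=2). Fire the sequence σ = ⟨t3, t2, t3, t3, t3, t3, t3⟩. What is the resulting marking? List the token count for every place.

step 1: fire t3:  (P0=0, P1=0, P2=2, P3=2) → (P0=2, P1=1, P2=2, P3=2)
step 2: fire t2:  (P0=2, P1=1, P2=2, P3=2) → (P0=0, P1=0, P2=3, P3=0)
step 3: fire t3:  (P0=0, P1=0, P2=3, P3=0) → (P0=2, P1=1, P2=3, P3=0)
step 4: fire t3:  (P0=2, P1=1, P2=3, P3=0) → (P0=4, P1=2, P2=3, P3=0)
step 5: fire t3:  (P0=4, P1=2, P2=3, P3=0) → (P0=6, P1=3, P2=3, P3=0)
step 6: fire t3:  (P0=6, P1=3, P2=3, P3=0) → (P0=8, P1=4, P2=3, P3=0)
step 7: fire t3:  (P0=8, P1=4, P2=3, P3=0) → (P0=10, P1=5, P2=3, P3=0)

(P0=10, P1=5, P2=3, P3=0)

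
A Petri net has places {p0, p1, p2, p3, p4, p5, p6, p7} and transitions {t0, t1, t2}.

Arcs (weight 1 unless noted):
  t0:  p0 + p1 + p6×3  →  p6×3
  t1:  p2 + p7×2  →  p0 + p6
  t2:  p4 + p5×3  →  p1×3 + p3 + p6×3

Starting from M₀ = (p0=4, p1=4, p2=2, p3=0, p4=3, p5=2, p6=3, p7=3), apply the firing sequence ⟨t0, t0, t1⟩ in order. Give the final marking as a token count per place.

(p0=3, p1=2, p2=1, p3=0, p4=3, p5=2, p6=4, p7=1)

step 1: fire t0:  (p0=4, p1=4, p2=2, p3=0, p4=3, p5=2, p6=3, p7=3) → (p0=3, p1=3, p2=2, p3=0, p4=3, p5=2, p6=3, p7=3)
step 2: fire t0:  (p0=3, p1=3, p2=2, p3=0, p4=3, p5=2, p6=3, p7=3) → (p0=2, p1=2, p2=2, p3=0, p4=3, p5=2, p6=3, p7=3)
step 3: fire t1:  (p0=2, p1=2, p2=2, p3=0, p4=3, p5=2, p6=3, p7=3) → (p0=3, p1=2, p2=1, p3=0, p4=3, p5=2, p6=4, p7=1)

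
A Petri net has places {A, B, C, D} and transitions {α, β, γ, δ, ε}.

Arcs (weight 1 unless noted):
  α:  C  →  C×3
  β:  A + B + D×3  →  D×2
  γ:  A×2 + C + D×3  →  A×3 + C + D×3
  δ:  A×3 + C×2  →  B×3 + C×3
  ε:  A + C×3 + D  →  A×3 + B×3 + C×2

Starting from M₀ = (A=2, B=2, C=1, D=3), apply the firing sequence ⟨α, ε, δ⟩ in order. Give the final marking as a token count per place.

step 1: fire α:  (A=2, B=2, C=1, D=3) → (A=2, B=2, C=3, D=3)
step 2: fire ε:  (A=2, B=2, C=3, D=3) → (A=4, B=5, C=2, D=2)
step 3: fire δ:  (A=4, B=5, C=2, D=2) → (A=1, B=8, C=3, D=2)

(A=1, B=8, C=3, D=2)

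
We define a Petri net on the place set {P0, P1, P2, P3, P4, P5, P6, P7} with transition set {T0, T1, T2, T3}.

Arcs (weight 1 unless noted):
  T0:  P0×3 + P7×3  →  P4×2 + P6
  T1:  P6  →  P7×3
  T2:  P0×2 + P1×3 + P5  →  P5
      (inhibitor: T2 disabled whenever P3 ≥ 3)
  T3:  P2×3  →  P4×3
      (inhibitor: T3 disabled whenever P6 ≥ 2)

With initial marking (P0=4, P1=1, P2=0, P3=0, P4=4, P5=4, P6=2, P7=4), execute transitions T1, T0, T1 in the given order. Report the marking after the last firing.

(P0=1, P1=1, P2=0, P3=0, P4=6, P5=4, P6=1, P7=7)

step 1: fire T1:  (P0=4, P1=1, P2=0, P3=0, P4=4, P5=4, P6=2, P7=4) → (P0=4, P1=1, P2=0, P3=0, P4=4, P5=4, P6=1, P7=7)
step 2: fire T0:  (P0=4, P1=1, P2=0, P3=0, P4=4, P5=4, P6=1, P7=7) → (P0=1, P1=1, P2=0, P3=0, P4=6, P5=4, P6=2, P7=4)
step 3: fire T1:  (P0=1, P1=1, P2=0, P3=0, P4=6, P5=4, P6=2, P7=4) → (P0=1, P1=1, P2=0, P3=0, P4=6, P5=4, P6=1, P7=7)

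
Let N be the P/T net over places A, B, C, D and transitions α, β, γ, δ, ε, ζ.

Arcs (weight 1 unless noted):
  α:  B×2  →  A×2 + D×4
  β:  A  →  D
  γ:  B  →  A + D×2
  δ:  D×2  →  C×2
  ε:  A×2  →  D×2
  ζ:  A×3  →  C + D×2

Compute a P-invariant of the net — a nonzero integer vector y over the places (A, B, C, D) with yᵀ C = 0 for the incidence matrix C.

Incidence matrix C (rows=places, cols=transitions):
        α    β    γ    δ    ε    ζ
    A   2   -1    1    0   -2   -3
    B  -2    0   -1    0    0    0
    C   0    0    0    2    0    1
    D   4    1    2   -2    2    2

Candidate y = [1, 3, 1, 1]; check y·C column-wise:
  col α: 1·2 + 3·-2 + 1·0 + 1·4 = 0
  col β: 1·-1 + 3·0 + 1·0 + 1·1 = 0
  col γ: 1·1 + 3·-1 + 1·0 + 1·2 = 0
  col δ: 1·0 + 3·0 + 1·2 + 1·-2 = 0
  col ε: 1·-2 + 3·0 + 1·0 + 1·2 = 0
  col ζ: 1·-3 + 3·0 + 1·1 + 1·2 = 0

y = (A:1, B:3, C:1, D:1)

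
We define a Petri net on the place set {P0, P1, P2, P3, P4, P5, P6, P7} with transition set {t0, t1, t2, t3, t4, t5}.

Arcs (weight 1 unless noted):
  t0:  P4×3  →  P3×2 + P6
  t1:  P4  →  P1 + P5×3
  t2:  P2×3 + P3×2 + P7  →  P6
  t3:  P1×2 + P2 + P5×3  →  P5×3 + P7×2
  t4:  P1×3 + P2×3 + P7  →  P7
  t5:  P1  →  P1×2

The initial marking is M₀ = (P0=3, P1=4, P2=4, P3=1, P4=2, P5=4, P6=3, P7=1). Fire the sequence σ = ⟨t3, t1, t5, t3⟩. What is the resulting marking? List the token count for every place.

step 1: fire t3:  (P0=3, P1=4, P2=4, P3=1, P4=2, P5=4, P6=3, P7=1) → (P0=3, P1=2, P2=3, P3=1, P4=2, P5=4, P6=3, P7=3)
step 2: fire t1:  (P0=3, P1=2, P2=3, P3=1, P4=2, P5=4, P6=3, P7=3) → (P0=3, P1=3, P2=3, P3=1, P4=1, P5=7, P6=3, P7=3)
step 3: fire t5:  (P0=3, P1=3, P2=3, P3=1, P4=1, P5=7, P6=3, P7=3) → (P0=3, P1=4, P2=3, P3=1, P4=1, P5=7, P6=3, P7=3)
step 4: fire t3:  (P0=3, P1=4, P2=3, P3=1, P4=1, P5=7, P6=3, P7=3) → (P0=3, P1=2, P2=2, P3=1, P4=1, P5=7, P6=3, P7=5)

(P0=3, P1=2, P2=2, P3=1, P4=1, P5=7, P6=3, P7=5)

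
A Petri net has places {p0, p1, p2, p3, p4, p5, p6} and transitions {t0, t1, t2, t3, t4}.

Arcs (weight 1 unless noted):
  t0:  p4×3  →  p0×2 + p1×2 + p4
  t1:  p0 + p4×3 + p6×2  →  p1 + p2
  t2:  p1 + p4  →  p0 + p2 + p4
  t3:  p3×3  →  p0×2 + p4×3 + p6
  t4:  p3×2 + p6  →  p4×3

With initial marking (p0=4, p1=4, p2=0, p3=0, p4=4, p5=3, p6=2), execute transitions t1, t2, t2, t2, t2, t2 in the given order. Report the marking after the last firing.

(p0=8, p1=0, p2=6, p3=0, p4=1, p5=3, p6=0)

step 1: fire t1:  (p0=4, p1=4, p2=0, p3=0, p4=4, p5=3, p6=2) → (p0=3, p1=5, p2=1, p3=0, p4=1, p5=3, p6=0)
step 2: fire t2:  (p0=3, p1=5, p2=1, p3=0, p4=1, p5=3, p6=0) → (p0=4, p1=4, p2=2, p3=0, p4=1, p5=3, p6=0)
step 3: fire t2:  (p0=4, p1=4, p2=2, p3=0, p4=1, p5=3, p6=0) → (p0=5, p1=3, p2=3, p3=0, p4=1, p5=3, p6=0)
step 4: fire t2:  (p0=5, p1=3, p2=3, p3=0, p4=1, p5=3, p6=0) → (p0=6, p1=2, p2=4, p3=0, p4=1, p5=3, p6=0)
step 5: fire t2:  (p0=6, p1=2, p2=4, p3=0, p4=1, p5=3, p6=0) → (p0=7, p1=1, p2=5, p3=0, p4=1, p5=3, p6=0)
step 6: fire t2:  (p0=7, p1=1, p2=5, p3=0, p4=1, p5=3, p6=0) → (p0=8, p1=0, p2=6, p3=0, p4=1, p5=3, p6=0)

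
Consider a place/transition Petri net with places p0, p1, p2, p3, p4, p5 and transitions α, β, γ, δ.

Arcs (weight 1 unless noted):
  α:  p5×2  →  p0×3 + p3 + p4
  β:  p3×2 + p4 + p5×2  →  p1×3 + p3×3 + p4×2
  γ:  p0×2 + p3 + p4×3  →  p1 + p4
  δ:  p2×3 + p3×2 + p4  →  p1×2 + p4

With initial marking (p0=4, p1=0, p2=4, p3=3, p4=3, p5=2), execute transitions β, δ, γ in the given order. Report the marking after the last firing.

step 1: fire β:  (p0=4, p1=0, p2=4, p3=3, p4=3, p5=2) → (p0=4, p1=3, p2=4, p3=4, p4=4, p5=0)
step 2: fire δ:  (p0=4, p1=3, p2=4, p3=4, p4=4, p5=0) → (p0=4, p1=5, p2=1, p3=2, p4=4, p5=0)
step 3: fire γ:  (p0=4, p1=5, p2=1, p3=2, p4=4, p5=0) → (p0=2, p1=6, p2=1, p3=1, p4=2, p5=0)

(p0=2, p1=6, p2=1, p3=1, p4=2, p5=0)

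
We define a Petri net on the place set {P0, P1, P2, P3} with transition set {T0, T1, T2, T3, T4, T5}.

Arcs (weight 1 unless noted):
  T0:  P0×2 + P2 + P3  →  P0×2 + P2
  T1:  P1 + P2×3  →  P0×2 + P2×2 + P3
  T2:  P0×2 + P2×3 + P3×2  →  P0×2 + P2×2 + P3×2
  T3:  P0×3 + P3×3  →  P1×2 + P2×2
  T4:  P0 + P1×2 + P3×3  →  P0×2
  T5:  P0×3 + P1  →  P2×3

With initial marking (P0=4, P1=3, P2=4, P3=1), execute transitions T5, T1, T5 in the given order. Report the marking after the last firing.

step 1: fire T5:  (P0=4, P1=3, P2=4, P3=1) → (P0=1, P1=2, P2=7, P3=1)
step 2: fire T1:  (P0=1, P1=2, P2=7, P3=1) → (P0=3, P1=1, P2=6, P3=2)
step 3: fire T5:  (P0=3, P1=1, P2=6, P3=2) → (P0=0, P1=0, P2=9, P3=2)

(P0=0, P1=0, P2=9, P3=2)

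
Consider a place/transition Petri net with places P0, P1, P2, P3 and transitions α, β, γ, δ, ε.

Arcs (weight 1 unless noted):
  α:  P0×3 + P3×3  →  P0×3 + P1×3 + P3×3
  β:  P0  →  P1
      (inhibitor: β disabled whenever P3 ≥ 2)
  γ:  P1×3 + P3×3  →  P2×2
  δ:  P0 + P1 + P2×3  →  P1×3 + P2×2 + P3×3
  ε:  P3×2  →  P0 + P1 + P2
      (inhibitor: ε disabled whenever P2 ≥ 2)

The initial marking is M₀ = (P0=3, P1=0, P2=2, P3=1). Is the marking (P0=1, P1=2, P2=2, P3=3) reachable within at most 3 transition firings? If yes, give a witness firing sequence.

depth 0: 1 marking
depth 1: 2 markings reached so far
depth 2: 3 markings reached so far
depth 3: 4 markings reached so far
target is not among the 4 markings reachable within 3 steps

NO — not reachable within 3 firings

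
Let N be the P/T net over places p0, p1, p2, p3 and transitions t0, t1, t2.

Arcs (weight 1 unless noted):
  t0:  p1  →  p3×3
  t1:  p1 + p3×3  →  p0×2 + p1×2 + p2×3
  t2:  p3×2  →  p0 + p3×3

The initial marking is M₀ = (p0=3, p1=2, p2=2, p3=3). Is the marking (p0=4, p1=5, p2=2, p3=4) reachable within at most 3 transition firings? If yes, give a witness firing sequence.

depth 0: 1 marking
depth 1: 4 markings reached so far
depth 2: 9 markings reached so far
depth 3: 16 markings reached so far
target is not among the 16 markings reachable within 3 steps

NO — not reachable within 3 firings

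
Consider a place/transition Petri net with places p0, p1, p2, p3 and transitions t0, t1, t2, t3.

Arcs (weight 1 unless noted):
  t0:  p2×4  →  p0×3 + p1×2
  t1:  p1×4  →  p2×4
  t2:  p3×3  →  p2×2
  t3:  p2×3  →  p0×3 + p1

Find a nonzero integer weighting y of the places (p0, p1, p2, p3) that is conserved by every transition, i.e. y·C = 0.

Incidence matrix C (rows=places, cols=transitions):
       t0   t1   t2   t3
   p0   3    0    0    3
   p1   2   -4    0    1
   p2  -4    4    2   -3
   p3   0    0   -3    0

Candidate y = [2, 3, 3, 2]; check y·C column-wise:
  col t0: 2·3 + 3·2 + 3·-4 + 2·0 = 0
  col t1: 2·0 + 3·-4 + 3·4 + 2·0 = 0
  col t2: 2·0 + 3·0 + 3·2 + 2·-3 = 0
  col t3: 2·3 + 3·1 + 3·-3 + 2·0 = 0

y = (p0:2, p1:3, p2:3, p3:2)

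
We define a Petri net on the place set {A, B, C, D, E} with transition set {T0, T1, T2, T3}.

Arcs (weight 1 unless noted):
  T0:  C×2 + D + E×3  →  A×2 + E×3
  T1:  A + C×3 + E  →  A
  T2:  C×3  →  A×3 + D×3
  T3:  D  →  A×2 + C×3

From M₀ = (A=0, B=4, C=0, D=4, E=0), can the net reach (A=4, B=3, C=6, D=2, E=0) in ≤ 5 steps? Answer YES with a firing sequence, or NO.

depth 0: 1 marking
depth 1: 2 markings reached so far
depth 2: 4 markings reached so far
depth 3: 6 markings reached so far
depth 4: 9 markings reached so far
depth 5: 11 markings reached so far
target is not among the 11 markings reachable within 5 steps

NO — not reachable within 5 firings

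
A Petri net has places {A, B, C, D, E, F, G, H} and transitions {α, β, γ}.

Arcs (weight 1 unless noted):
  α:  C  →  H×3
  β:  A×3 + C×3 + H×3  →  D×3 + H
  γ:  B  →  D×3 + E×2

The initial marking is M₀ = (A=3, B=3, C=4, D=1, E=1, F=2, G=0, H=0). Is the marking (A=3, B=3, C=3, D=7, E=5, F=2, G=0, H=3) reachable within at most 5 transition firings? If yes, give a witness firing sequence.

NO — not reachable within 5 firings

depth 0: 1 marking
depth 1: 3 markings reached so far
depth 2: 7 markings reached so far
depth 3: 12 markings reached so far
depth 4: 17 markings reached so far
depth 5: 21 markings reached so far
target is not among the 21 markings reachable within 5 steps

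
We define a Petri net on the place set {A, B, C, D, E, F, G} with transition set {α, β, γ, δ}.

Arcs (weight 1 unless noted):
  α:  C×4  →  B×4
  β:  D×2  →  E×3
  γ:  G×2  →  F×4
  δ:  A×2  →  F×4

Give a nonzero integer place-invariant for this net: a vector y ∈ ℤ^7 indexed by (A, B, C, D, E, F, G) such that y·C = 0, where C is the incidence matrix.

Incidence matrix C (rows=places, cols=transitions):
        α    β    γ    δ
    A   0    0    0   -2
    B   4    0    0    0
    C  -4    0    0    0
    D   0   -2    0    0
    E   0    3    0    0
    F   0    0    4    4
    G   0    0   -2    0

Candidate y = [0, 1, 1, 0, 0, 0, 0]; check y·C column-wise:
  col α: 1·4 + 1·-4 = 0
  col β: 1·0 + 1·0 + 0·-2 + 0·3 = 0
  col γ: 1·0 + 1·0 + 0·4 + 0·-2 = 0
  col δ: 0·-2 + 1·0 + 1·0 + 0·4 = 0

y = (A:0, B:1, C:1, D:0, E:0, F:0, G:0)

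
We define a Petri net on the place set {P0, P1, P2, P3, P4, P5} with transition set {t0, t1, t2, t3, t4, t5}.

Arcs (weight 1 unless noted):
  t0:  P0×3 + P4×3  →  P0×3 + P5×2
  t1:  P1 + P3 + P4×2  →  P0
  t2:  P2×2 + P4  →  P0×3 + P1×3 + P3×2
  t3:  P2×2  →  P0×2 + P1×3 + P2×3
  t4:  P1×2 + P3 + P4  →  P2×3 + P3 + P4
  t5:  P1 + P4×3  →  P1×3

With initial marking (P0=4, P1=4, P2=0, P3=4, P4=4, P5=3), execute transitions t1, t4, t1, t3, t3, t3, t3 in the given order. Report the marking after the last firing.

(P0=14, P1=12, P2=7, P3=2, P4=0, P5=3)

step 1: fire t1:  (P0=4, P1=4, P2=0, P3=4, P4=4, P5=3) → (P0=5, P1=3, P2=0, P3=3, P4=2, P5=3)
step 2: fire t4:  (P0=5, P1=3, P2=0, P3=3, P4=2, P5=3) → (P0=5, P1=1, P2=3, P3=3, P4=2, P5=3)
step 3: fire t1:  (P0=5, P1=1, P2=3, P3=3, P4=2, P5=3) → (P0=6, P1=0, P2=3, P3=2, P4=0, P5=3)
step 4: fire t3:  (P0=6, P1=0, P2=3, P3=2, P4=0, P5=3) → (P0=8, P1=3, P2=4, P3=2, P4=0, P5=3)
step 5: fire t3:  (P0=8, P1=3, P2=4, P3=2, P4=0, P5=3) → (P0=10, P1=6, P2=5, P3=2, P4=0, P5=3)
step 6: fire t3:  (P0=10, P1=6, P2=5, P3=2, P4=0, P5=3) → (P0=12, P1=9, P2=6, P3=2, P4=0, P5=3)
step 7: fire t3:  (P0=12, P1=9, P2=6, P3=2, P4=0, P5=3) → (P0=14, P1=12, P2=7, P3=2, P4=0, P5=3)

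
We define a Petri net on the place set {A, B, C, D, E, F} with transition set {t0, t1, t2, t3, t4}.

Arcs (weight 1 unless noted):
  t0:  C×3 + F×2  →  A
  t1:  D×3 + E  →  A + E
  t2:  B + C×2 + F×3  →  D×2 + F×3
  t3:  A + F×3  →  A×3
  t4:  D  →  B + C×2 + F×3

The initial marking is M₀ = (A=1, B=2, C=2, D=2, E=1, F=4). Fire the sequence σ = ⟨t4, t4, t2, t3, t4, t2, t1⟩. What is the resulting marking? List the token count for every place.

(A=4, B=3, C=4, D=0, E=1, F=10)

step 1: fire t4:  (A=1, B=2, C=2, D=2, E=1, F=4) → (A=1, B=3, C=4, D=1, E=1, F=7)
step 2: fire t4:  (A=1, B=3, C=4, D=1, E=1, F=7) → (A=1, B=4, C=6, D=0, E=1, F=10)
step 3: fire t2:  (A=1, B=4, C=6, D=0, E=1, F=10) → (A=1, B=3, C=4, D=2, E=1, F=10)
step 4: fire t3:  (A=1, B=3, C=4, D=2, E=1, F=10) → (A=3, B=3, C=4, D=2, E=1, F=7)
step 5: fire t4:  (A=3, B=3, C=4, D=2, E=1, F=7) → (A=3, B=4, C=6, D=1, E=1, F=10)
step 6: fire t2:  (A=3, B=4, C=6, D=1, E=1, F=10) → (A=3, B=3, C=4, D=3, E=1, F=10)
step 7: fire t1:  (A=3, B=3, C=4, D=3, E=1, F=10) → (A=4, B=3, C=4, D=0, E=1, F=10)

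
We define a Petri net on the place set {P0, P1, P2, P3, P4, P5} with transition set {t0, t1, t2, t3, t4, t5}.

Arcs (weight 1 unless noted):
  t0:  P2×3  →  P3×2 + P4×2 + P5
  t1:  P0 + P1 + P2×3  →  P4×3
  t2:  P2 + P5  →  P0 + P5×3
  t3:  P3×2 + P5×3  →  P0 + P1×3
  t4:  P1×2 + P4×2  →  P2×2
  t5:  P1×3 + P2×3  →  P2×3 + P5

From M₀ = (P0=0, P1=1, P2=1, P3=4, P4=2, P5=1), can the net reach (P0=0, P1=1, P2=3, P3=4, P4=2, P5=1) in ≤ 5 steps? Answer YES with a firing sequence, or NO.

depth 0: 1 marking
depth 1: 2 markings reached so far
depth 2: 3 markings reached so far
depth 3: 4 markings reached so far
depth 4: 4 markings reached so far
(frontier empty at depth 4; search complete)
target is not among the 4 markings reachable within 5 steps

NO — not reachable within 5 firings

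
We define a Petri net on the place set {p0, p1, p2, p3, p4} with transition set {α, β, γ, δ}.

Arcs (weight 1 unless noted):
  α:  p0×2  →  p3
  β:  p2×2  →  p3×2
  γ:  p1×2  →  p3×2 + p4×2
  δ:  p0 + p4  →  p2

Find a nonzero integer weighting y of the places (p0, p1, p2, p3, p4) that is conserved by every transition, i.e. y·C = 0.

y = (p0:1, p1:3, p2:2, p3:2, p4:1)

Incidence matrix C (rows=places, cols=transitions):
        α    β    γ    δ
   p0  -2    0    0   -1
   p1   0    0   -2    0
   p2   0   -2    0    1
   p3   1    2    2    0
   p4   0    0    2   -1

Candidate y = [1, 3, 2, 2, 1]; check y·C column-wise:
  col α: 1·-2 + 3·0 + 2·0 + 2·1 + 1·0 = 0
  col β: 1·0 + 3·0 + 2·-2 + 2·2 + 1·0 = 0
  col γ: 1·0 + 3·-2 + 2·0 + 2·2 + 1·2 = 0
  col δ: 1·-1 + 3·0 + 2·1 + 2·0 + 1·-1 = 0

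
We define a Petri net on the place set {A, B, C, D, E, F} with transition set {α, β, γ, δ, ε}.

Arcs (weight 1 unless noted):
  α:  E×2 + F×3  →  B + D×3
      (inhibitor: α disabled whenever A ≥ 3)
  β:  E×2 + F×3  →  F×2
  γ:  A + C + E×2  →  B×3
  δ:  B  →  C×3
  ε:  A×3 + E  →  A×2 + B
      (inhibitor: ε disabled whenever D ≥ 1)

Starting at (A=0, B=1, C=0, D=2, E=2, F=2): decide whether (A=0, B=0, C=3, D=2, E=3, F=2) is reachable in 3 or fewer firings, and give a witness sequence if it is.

NO — not reachable within 3 firings

depth 0: 1 marking
depth 1: 2 markings reached so far
depth 2: 2 markings reached so far
(frontier empty at depth 2; search complete)
target is not among the 2 markings reachable within 3 steps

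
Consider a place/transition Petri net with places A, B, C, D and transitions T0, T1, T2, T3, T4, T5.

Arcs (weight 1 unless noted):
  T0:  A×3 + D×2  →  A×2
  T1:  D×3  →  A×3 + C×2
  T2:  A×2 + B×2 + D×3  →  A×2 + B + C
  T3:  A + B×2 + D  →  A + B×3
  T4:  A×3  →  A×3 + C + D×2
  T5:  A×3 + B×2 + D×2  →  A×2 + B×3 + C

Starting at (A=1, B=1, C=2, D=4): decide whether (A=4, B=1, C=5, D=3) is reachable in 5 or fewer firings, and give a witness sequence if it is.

YES — reachable via ⟨T1, T4⟩ (2 firings)

step 1: fire T1:  (A=1, B=1, C=2, D=4) → (A=4, B=1, C=4, D=1)
step 2: fire T4:  (A=4, B=1, C=4, D=1) → (A=4, B=1, C=5, D=3)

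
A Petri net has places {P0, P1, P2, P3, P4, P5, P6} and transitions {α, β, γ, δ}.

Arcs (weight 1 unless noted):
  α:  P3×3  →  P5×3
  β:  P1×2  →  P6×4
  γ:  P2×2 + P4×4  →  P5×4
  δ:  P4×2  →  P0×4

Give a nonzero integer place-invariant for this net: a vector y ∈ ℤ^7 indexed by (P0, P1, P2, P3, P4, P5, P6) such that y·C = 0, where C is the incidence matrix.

y = (P0:1, P1:0, P2:-4, P3:0, P4:2, P5:0, P6:0)

Incidence matrix C (rows=places, cols=transitions):
        α    β    γ    δ
   P0   0    0    0    4
   P1   0   -2    0    0
   P2   0    0   -2    0
   P3  -3    0    0    0
   P4   0    0   -4   -2
   P5   3    0    4    0
   P6   0    4    0    0

Candidate y = [1, 0, -4, 0, 2, 0, 0]; check y·C column-wise:
  col α: 1·0 + -4·0 + 0·-3 + 2·0 + 0·3 = 0
  col β: 1·0 + 0·-2 + -4·0 + 2·0 + 0·4 = 0
  col γ: 1·0 + -4·-2 + 2·-4 + 0·4 = 0
  col δ: 1·4 + -4·0 + 2·-2 = 0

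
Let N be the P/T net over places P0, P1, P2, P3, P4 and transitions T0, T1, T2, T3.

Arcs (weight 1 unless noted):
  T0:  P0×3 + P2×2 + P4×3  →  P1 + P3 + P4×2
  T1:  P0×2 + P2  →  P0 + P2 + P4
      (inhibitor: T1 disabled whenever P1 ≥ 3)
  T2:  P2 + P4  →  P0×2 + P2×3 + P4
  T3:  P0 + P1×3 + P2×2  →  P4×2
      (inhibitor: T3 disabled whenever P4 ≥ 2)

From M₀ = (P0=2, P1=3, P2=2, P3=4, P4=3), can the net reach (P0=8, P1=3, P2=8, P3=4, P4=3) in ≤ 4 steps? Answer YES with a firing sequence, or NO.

step 1: fire T2:  (P0=2, P1=3, P2=2, P3=4, P4=3) → (P0=4, P1=3, P2=4, P3=4, P4=3)
step 2: fire T2:  (P0=4, P1=3, P2=4, P3=4, P4=3) → (P0=6, P1=3, P2=6, P3=4, P4=3)
step 3: fire T2:  (P0=6, P1=3, P2=6, P3=4, P4=3) → (P0=8, P1=3, P2=8, P3=4, P4=3)

YES — reachable via ⟨T2, T2, T2⟩ (3 firings)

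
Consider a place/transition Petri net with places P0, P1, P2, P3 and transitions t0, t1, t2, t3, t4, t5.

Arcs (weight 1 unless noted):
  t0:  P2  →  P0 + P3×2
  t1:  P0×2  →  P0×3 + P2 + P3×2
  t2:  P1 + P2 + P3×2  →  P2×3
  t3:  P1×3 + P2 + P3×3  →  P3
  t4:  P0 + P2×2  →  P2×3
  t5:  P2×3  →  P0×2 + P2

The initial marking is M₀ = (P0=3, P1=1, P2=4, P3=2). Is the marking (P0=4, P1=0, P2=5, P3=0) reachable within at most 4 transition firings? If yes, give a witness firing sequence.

step 1: fire t2:  (P0=3, P1=1, P2=4, P3=2) → (P0=3, P1=0, P2=6, P3=0)
step 2: fire t4:  (P0=3, P1=0, P2=6, P3=0) → (P0=2, P1=0, P2=7, P3=0)
step 3: fire t5:  (P0=2, P1=0, P2=7, P3=0) → (P0=4, P1=0, P2=5, P3=0)

YES — reachable via ⟨t2, t4, t5⟩ (3 firings)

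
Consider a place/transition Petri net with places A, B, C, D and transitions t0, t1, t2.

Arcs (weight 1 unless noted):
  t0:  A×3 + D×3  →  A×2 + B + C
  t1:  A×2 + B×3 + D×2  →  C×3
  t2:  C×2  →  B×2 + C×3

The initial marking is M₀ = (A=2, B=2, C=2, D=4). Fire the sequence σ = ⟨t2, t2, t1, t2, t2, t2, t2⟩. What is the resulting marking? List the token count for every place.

(A=0, B=11, C=11, D=2)

step 1: fire t2:  (A=2, B=2, C=2, D=4) → (A=2, B=4, C=3, D=4)
step 2: fire t2:  (A=2, B=4, C=3, D=4) → (A=2, B=6, C=4, D=4)
step 3: fire t1:  (A=2, B=6, C=4, D=4) → (A=0, B=3, C=7, D=2)
step 4: fire t2:  (A=0, B=3, C=7, D=2) → (A=0, B=5, C=8, D=2)
step 5: fire t2:  (A=0, B=5, C=8, D=2) → (A=0, B=7, C=9, D=2)
step 6: fire t2:  (A=0, B=7, C=9, D=2) → (A=0, B=9, C=10, D=2)
step 7: fire t2:  (A=0, B=9, C=10, D=2) → (A=0, B=11, C=11, D=2)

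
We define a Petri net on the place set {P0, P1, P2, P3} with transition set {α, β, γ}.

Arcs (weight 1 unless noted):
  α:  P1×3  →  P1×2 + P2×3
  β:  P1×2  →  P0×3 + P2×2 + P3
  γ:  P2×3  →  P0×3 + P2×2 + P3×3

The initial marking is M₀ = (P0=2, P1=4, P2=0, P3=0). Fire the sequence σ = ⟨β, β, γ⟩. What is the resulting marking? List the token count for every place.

step 1: fire β:  (P0=2, P1=4, P2=0, P3=0) → (P0=5, P1=2, P2=2, P3=1)
step 2: fire β:  (P0=5, P1=2, P2=2, P3=1) → (P0=8, P1=0, P2=4, P3=2)
step 3: fire γ:  (P0=8, P1=0, P2=4, P3=2) → (P0=11, P1=0, P2=3, P3=5)

(P0=11, P1=0, P2=3, P3=5)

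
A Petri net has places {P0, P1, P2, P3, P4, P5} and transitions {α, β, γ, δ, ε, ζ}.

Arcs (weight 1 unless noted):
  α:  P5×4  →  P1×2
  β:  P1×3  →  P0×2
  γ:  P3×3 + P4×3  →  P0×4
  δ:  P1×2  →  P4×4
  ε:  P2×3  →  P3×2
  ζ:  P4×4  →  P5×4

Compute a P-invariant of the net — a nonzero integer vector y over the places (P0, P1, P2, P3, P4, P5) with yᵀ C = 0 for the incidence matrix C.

y = (P0:3, P1:2, P2:2, P3:3, P4:1, P5:1)

Incidence matrix C (rows=places, cols=transitions):
        α    β    γ    δ    ε    ζ
   P0   0    2    4    0    0    0
   P1   2   -3    0   -2    0    0
   P2   0    0    0    0   -3    0
   P3   0    0   -3    0    2    0
   P4   0    0   -3    4    0   -4
   P5  -4    0    0    0    0    4

Candidate y = [3, 2, 2, 3, 1, 1]; check y·C column-wise:
  col α: 3·0 + 2·2 + 2·0 + 3·0 + 1·0 + 1·-4 = 0
  col β: 3·2 + 2·-3 + 2·0 + 3·0 + 1·0 + 1·0 = 0
  col γ: 3·4 + 2·0 + 2·0 + 3·-3 + 1·-3 + 1·0 = 0
  col δ: 3·0 + 2·-2 + 2·0 + 3·0 + 1·4 + 1·0 = 0
  col ε: 3·0 + 2·0 + 2·-3 + 3·2 + 1·0 + 1·0 = 0
  col ζ: 3·0 + 2·0 + 2·0 + 3·0 + 1·-4 + 1·4 = 0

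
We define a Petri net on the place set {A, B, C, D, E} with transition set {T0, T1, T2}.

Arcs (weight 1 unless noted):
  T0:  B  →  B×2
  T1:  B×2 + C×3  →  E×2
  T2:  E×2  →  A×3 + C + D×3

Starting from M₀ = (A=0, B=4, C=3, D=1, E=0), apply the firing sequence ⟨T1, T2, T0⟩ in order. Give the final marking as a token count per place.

(A=3, B=3, C=1, D=4, E=0)

step 1: fire T1:  (A=0, B=4, C=3, D=1, E=0) → (A=0, B=2, C=0, D=1, E=2)
step 2: fire T2:  (A=0, B=2, C=0, D=1, E=2) → (A=3, B=2, C=1, D=4, E=0)
step 3: fire T0:  (A=3, B=2, C=1, D=4, E=0) → (A=3, B=3, C=1, D=4, E=0)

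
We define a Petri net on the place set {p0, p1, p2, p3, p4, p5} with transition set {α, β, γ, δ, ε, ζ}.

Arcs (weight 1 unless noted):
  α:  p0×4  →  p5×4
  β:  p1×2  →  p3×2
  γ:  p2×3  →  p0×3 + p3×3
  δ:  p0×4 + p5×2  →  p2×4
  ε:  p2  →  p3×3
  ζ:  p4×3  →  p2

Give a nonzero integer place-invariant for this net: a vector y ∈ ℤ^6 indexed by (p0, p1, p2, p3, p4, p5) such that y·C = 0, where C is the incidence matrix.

Incidence matrix C (rows=places, cols=transitions):
        α    β    γ    δ    ε    ζ
   p0  -4    0    3   -4    0    0
   p1   0   -2    0    0    0    0
   p2   0    0   -3    4   -1    1
   p3   0    2    3    0    3    0
   p4   0    0    0    0    0   -3
   p5   4    0    0   -2    0    0

Candidate y = [2, 1, 3, 1, 1, 2]; check y·C column-wise:
  col α: 2·-4 + 1·0 + 3·0 + 1·0 + 1·0 + 2·4 = 0
  col β: 2·0 + 1·-2 + 3·0 + 1·2 + 1·0 + 2·0 = 0
  col γ: 2·3 + 1·0 + 3·-3 + 1·3 + 1·0 + 2·0 = 0
  col δ: 2·-4 + 1·0 + 3·4 + 1·0 + 1·0 + 2·-2 = 0
  col ε: 2·0 + 1·0 + 3·-1 + 1·3 + 1·0 + 2·0 = 0
  col ζ: 2·0 + 1·0 + 3·1 + 1·0 + 1·-3 + 2·0 = 0

y = (p0:2, p1:1, p2:3, p3:1, p4:1, p5:2)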